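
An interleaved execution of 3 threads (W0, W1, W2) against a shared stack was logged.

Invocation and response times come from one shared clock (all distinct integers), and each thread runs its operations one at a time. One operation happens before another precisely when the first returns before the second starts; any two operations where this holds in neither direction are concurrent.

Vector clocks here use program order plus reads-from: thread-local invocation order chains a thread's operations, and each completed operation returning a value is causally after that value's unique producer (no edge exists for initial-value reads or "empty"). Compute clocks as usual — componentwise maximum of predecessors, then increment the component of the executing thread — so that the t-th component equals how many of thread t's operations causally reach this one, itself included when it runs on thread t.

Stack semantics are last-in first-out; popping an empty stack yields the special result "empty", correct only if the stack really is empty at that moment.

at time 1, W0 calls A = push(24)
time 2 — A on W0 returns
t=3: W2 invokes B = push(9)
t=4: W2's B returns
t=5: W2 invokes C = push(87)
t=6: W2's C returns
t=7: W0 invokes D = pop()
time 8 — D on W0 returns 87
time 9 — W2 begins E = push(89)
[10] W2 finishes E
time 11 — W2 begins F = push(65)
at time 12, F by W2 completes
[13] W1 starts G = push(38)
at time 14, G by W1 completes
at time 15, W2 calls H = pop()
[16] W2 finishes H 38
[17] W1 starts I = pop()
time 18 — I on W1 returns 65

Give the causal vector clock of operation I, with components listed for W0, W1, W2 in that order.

VC(B, invoked at 3): no causal predecessors; +1 on W2 → (0, 0, 1)
VC(G, invoked at 13): no causal predecessors; +1 on W1 → (0, 1, 0)
VC(A, invoked at 1): no causal predecessors; +1 on W0 → (1, 0, 0)
invoked at 5, C merges VC(B)=(0, 0, 1) and bumps W2's slot → (0, 0, 2)
invoked at 9, E merges VC(C)=(0, 0, 2) and bumps W2's slot → (0, 0, 3)
invoked at 11, F merges VC(E)=(0, 0, 3) and bumps W2's slot → (0, 0, 4)
invoked at 7, D merges VC(A)=(1, 0, 0), VC(C)=(0, 0, 2) and bumps W0's slot → (2, 0, 2)
invoked at 15, H merges VC(F)=(0, 0, 4), VC(G)=(0, 1, 0) and bumps W2's slot → (0, 1, 5)
invoked at 17, I merges VC(F)=(0, 0, 4), VC(G)=(0, 1, 0) and bumps W1's slot → (0, 2, 4)
target: VC(I) = (0, 2, 4)

(0, 2, 4)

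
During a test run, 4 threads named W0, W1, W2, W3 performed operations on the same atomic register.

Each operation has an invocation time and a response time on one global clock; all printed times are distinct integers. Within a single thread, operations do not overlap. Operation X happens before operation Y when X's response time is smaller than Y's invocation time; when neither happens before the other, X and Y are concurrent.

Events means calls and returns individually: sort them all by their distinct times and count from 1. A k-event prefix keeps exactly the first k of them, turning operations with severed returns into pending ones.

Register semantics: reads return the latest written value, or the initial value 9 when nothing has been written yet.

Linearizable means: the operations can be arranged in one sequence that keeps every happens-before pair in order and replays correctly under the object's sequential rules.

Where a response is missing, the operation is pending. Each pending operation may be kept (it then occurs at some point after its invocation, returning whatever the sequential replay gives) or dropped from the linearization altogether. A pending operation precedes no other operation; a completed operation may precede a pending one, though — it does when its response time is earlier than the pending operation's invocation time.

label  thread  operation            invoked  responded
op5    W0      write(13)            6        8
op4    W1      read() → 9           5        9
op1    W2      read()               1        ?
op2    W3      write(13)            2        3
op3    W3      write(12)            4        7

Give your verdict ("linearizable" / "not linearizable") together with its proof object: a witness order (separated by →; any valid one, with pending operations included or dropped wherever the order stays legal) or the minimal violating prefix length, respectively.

not linearizable — minimal violating prefix: 9 events

the violation lands at event 9, op4's response at time 9: events 1..8 linearize, events 1..9 do not
checked exhaustively: 6 real-time-consistent orders of 4 completed operations, zero legal atomic register replays
no escape via the 1 pending operation (op1): every completion choice fails
one such order, op2, op3, op4, op5 (pending dropped), breaks at step 3 where op4 read() → 9 is illegal
one such order, op2, op3, op5, op4 (pending dropped), breaks at step 4 where op4 read() → 9 is illegal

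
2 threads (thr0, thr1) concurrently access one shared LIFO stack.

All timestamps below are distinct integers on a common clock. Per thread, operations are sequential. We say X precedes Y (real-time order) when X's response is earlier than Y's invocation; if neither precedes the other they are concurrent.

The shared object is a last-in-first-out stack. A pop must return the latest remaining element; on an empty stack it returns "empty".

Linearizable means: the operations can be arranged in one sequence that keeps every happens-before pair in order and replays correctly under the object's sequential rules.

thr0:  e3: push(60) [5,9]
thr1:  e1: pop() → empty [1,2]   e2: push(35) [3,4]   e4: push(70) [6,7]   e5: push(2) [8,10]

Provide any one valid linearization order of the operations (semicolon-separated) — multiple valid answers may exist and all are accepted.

after step 1 (e1 pop() → empty): stack <>
after step 2 (e2 push(35)): stack <35>
after step 3 (e3 push(60)): stack <35,60>
after step 4 (e4 push(70)): stack <35,60,70>
after step 5 (e5 push(2)): stack <35,60,70,2>

e1; e2; e3; e4; e5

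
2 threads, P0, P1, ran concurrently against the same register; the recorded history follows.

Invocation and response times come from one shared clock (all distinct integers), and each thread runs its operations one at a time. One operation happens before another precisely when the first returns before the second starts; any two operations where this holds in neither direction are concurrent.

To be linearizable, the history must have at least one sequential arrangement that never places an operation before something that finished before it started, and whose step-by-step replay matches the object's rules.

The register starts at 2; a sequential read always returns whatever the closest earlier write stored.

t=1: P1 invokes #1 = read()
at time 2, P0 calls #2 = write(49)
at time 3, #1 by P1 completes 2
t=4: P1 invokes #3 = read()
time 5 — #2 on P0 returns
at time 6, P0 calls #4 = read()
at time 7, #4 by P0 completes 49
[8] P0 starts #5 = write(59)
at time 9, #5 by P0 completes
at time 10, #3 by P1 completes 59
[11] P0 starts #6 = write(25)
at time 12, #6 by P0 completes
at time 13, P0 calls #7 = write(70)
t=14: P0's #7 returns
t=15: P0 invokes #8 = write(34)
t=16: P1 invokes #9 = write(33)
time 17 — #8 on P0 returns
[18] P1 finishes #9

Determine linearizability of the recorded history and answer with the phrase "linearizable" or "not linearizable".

a witness: #1, #2, #4, #5, #3, #6, #7, #8, #9
1. #1 read() → 2, leaving value 2
2. #2 write(49), leaving value 49
3. #4 read() → 49, leaving value 49
4. #5 write(59), leaving value 59
5. #3 read() → 59, leaving value 59
6. #6 write(25), leaving value 25
7. #7 write(70), leaving value 70
8. #8 write(34), leaving value 34
9. #9 write(33), leaving value 33

linearizable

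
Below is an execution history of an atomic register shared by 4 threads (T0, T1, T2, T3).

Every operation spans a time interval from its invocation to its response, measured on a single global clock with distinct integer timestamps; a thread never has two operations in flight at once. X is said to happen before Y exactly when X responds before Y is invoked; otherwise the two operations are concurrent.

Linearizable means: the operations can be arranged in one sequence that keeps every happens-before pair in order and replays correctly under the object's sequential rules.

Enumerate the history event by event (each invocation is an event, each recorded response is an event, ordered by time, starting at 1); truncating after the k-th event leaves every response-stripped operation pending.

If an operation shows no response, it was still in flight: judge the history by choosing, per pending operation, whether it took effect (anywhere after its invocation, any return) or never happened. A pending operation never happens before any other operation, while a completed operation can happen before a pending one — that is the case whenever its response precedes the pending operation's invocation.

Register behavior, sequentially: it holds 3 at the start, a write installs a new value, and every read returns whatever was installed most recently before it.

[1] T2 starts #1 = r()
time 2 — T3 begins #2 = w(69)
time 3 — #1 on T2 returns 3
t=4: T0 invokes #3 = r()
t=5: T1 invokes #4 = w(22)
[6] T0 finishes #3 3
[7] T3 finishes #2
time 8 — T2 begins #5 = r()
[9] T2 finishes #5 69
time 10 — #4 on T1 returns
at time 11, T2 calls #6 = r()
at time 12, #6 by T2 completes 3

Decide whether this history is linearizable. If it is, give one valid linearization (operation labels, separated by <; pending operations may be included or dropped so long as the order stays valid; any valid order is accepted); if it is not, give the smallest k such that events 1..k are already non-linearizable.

through event 11 a valid linearization exists; event 12 (#6 responding at time 12) ends that
6 completed operations, 11 real-time-consistent orders — every atomic register replay fails
e.g. #1, #2, #3, #4, #5, #6: illegal at step 3, since #3 r() → 3 cannot apply there
e.g. #1, #2, #3, #5, #4, #6: illegal at step 3, since #3 r() → 3 cannot apply there

not linearizable — minimal violating prefix: 12 events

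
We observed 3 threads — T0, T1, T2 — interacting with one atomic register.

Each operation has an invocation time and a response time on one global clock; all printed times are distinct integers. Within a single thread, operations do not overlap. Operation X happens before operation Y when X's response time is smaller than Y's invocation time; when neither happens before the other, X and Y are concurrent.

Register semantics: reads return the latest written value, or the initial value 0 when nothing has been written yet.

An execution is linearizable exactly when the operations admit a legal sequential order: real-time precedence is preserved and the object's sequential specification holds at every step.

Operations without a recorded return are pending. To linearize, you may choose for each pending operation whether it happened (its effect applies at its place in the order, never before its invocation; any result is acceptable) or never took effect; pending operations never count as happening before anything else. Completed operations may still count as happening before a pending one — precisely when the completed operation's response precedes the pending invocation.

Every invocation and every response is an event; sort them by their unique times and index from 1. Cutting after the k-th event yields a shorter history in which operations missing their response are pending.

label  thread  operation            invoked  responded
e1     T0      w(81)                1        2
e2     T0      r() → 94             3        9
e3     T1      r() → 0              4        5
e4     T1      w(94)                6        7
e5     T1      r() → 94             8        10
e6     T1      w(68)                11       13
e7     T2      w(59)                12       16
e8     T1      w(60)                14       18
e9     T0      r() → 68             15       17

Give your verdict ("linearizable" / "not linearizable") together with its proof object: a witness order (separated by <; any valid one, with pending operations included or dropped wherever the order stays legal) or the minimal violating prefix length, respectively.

not linearizable — minimal violating prefix: 5 events

cut after 4 events: linearizable; cut after 5 events (e3 responds, time 5): not linearizable
one real-time candidate order over the 2 completed operations — the atomic register replay rejects it
including or dropping the 1 pending operation (e2) in any combination fails
sample order e1, e3 (pending dropped) stalls at step 2 — e3 r() → 0 has no legal effect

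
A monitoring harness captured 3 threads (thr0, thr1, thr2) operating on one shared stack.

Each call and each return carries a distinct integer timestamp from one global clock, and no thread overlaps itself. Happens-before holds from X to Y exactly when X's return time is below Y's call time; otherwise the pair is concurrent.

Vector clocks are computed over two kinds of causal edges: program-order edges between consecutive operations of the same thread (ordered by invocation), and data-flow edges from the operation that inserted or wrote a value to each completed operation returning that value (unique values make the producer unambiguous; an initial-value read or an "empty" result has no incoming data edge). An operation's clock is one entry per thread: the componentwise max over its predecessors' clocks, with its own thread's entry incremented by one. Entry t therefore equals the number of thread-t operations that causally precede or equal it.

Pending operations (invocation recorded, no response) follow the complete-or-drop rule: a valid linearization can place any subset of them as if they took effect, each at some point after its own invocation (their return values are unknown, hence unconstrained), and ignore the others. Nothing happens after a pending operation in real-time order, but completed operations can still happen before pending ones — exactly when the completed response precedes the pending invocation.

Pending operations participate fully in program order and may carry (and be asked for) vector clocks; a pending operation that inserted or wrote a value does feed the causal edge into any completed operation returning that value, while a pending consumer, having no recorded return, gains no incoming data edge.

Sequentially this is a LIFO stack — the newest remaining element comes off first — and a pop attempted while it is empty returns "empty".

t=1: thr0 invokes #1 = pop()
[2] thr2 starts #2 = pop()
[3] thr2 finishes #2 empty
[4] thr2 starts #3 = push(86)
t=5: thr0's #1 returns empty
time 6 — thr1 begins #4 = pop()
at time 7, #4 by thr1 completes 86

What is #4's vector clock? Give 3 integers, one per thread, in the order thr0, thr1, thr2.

(0, 1, 2)

#2, invoked 2, has no incoming edges; only thr2's bump applies → (0, 0, 1)
#1, invoked 1, has no incoming edges; only thr0's bump applies → (1, 0, 0)
from VC(#2)=(0, 0, 1), #3 (invoked 4) maxes components and bumps thr2 → (0, 0, 2)
from VC(#3)=(0, 0, 2), #4 (invoked 6) maxes components and bumps thr1 → (0, 1, 2)
target: VC(#4) = (0, 1, 2)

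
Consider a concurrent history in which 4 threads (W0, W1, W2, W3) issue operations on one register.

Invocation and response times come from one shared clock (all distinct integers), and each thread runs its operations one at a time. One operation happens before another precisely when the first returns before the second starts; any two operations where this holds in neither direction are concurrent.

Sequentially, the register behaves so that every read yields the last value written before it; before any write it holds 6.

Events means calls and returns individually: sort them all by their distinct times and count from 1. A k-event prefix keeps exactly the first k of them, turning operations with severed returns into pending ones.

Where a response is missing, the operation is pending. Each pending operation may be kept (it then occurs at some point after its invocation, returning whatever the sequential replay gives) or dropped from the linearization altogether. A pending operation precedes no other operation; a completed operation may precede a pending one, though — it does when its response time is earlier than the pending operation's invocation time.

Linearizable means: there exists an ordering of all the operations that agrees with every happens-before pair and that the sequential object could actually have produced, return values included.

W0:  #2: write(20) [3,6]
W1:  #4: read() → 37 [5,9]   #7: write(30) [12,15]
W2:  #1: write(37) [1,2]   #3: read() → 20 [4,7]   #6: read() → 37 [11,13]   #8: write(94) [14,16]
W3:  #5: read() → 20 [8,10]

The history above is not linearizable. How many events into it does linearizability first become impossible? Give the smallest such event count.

13

events 1..12 are linearizable; a witness order is #1, #4, #2, #3, #5:
after step 1 (#1 write(37)): value 37
after step 2 (#4 read() → 37): value 37
after step 3 (#2 write(20)): value 20
after step 4 (#3 read() → 20): value 20
after step 5 (#5 read() → 20): value 20
with event 13 included (#6 responding at time 13), all real-time-consistent orders fail
including or dropping the 1 pending operation (#7) in any combination fails
one such order, #1, #2, #3, #4, #5, #6 (pending dropped), breaks at step 4 where #4 read() → 37 is illegal
one such order, #1, #2, #3, #5, #4, #6 (pending dropped), breaks at step 5 where #4 read() → 37 is illegal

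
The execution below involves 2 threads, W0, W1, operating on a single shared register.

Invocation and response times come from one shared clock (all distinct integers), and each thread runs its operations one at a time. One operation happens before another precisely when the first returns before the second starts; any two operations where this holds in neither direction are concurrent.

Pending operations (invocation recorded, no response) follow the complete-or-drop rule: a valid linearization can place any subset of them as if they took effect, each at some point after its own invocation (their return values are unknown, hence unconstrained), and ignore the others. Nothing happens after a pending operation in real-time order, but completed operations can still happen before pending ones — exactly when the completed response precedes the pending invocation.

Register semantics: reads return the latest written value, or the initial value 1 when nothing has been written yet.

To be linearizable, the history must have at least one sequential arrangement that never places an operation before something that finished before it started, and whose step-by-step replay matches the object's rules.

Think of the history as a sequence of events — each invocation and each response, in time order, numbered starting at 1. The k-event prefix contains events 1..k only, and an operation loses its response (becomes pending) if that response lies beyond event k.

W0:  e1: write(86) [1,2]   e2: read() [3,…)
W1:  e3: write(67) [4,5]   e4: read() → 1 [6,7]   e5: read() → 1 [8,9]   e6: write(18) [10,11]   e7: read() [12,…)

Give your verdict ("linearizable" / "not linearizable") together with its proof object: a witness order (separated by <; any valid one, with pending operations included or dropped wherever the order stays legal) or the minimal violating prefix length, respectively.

not linearizable — minimal violating prefix: 7 events

events 1..6 are fine; event 7 — the response of e4 at time 7 — makes the prefix non-linearizable
one real-time candidate order over the 3 completed operations — the register replay rejects it
including or dropping the 1 pending operation (e2) in any combination fails
for example e1, e3, e4 (pending dropped) fails at step 3: e4 read() → 1 is not legal there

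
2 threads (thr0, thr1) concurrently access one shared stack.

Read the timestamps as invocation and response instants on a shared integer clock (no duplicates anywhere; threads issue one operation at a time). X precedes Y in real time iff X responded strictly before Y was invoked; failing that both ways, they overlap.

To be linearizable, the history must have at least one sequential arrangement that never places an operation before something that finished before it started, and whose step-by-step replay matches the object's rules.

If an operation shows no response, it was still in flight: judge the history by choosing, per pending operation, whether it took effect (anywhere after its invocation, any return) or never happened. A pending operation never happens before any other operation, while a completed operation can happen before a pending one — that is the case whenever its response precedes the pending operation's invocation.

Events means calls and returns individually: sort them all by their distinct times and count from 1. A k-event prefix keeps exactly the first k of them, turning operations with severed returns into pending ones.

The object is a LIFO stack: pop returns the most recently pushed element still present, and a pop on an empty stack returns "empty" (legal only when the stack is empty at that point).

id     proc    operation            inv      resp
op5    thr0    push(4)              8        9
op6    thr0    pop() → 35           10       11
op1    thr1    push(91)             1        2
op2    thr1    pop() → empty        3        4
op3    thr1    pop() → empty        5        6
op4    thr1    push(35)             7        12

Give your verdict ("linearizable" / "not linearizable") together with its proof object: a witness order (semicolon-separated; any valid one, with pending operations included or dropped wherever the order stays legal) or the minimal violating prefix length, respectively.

not linearizable — minimal violating prefix: 4 events

already the first 4 events (up to op2's response at time 4) admit no linearization; the first 3 still do
exhaustive check: the 2 completed stack ops admit one real-time order; illegal
take op1, op2: step 2 already fails, because op2 pop() → empty cannot occur there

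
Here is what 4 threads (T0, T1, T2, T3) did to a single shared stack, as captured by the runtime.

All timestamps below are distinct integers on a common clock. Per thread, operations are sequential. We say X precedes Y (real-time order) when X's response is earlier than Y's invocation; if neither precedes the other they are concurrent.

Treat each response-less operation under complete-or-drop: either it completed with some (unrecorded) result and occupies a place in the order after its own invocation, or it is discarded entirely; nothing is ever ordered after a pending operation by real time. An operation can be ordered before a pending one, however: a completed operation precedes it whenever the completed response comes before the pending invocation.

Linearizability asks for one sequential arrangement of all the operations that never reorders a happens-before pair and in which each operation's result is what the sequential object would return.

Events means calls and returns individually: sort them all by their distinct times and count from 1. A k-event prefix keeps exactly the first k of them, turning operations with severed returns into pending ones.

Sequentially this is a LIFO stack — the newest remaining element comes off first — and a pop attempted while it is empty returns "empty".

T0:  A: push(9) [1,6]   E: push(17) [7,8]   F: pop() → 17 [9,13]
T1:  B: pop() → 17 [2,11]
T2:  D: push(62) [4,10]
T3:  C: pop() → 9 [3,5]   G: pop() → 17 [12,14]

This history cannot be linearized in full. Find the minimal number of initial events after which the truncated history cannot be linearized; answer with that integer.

13

events 1..12 are still linearizable — one witness is A, C, D, E, B:
after step 1 (A push(9)): stack <9>
after step 2 (C pop() → 9): stack <>
after step 3 (D push(62)): stack <62>
after step 4 (E push(17)): stack <62,17>
after step 5 (B pop() → 17): stack <62>
adding event 13 (F responds at 13) leaves no legal real-time order
completion choices over the 1 pending operation (G) were checked; none helps
for example A, B, C, D, E, F (pending dropped) fails at step 2: B pop() → 17 is not legal there
for example A, B, C, E, D, F (pending dropped) fails at step 2: B pop() → 17 is not legal there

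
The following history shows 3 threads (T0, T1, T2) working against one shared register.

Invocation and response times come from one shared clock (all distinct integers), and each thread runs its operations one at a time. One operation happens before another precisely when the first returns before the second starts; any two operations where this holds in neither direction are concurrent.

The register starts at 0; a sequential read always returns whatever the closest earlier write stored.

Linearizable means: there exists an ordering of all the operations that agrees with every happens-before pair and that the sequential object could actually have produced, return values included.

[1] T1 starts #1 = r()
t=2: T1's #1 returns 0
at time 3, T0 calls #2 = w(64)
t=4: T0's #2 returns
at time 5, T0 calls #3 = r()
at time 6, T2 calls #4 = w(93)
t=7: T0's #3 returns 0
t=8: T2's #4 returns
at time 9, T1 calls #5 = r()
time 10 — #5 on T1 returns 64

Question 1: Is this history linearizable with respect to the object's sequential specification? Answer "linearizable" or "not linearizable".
not linearizable

the violation lands at event 7, #3's response at time 7: events 1..6 linearize, events 1..7 do not
exactly one order of the 3 completed ops respects real time; the register replay fails
no escape via the 1 pending operation (#4): every completion choice fails
one such order, #1, #2, #3 (pending dropped), breaks at step 3 where #3 r() → 0 is illegal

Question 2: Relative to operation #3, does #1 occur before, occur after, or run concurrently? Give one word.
before

#1 spans [1,2], #3 spans [5,7]
resp(#1)=2 < inv(#3)=5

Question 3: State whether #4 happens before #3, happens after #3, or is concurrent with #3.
concurrent

#4 spans [6,8], #3 spans [5,7]
the intervals overlap in both directions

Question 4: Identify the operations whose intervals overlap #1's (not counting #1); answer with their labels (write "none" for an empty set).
none

overlap test against #1 [1,2]: concurrent iff the interval meets 1..2
#2 [3,4]: after
#3 [5,7]: after
#4 [6,8]: after
#5 [9,10]: after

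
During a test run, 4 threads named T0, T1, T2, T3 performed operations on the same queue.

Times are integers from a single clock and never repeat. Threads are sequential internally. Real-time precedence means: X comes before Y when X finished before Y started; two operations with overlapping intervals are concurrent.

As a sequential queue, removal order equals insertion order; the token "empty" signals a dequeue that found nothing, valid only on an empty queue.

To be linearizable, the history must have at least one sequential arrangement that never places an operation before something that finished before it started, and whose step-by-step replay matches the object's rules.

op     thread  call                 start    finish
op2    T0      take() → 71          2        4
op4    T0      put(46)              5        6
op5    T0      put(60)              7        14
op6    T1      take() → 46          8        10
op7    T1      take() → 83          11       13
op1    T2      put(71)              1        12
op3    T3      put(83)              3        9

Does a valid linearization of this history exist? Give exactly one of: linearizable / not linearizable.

a witness: op1, op2, op4, op3, op5, op6, op7
step 1: op1 put(71) — queue <71>
step 2: op2 take() → 71 — queue <>
step 3: op4 put(46) — queue <46>
step 4: op3 put(83) — queue <46,83>
step 5: op5 put(60) — queue <46,83,60>
step 6: op6 take() → 46 — queue <83,60>
step 7: op7 take() → 83 — queue <60>

linearizable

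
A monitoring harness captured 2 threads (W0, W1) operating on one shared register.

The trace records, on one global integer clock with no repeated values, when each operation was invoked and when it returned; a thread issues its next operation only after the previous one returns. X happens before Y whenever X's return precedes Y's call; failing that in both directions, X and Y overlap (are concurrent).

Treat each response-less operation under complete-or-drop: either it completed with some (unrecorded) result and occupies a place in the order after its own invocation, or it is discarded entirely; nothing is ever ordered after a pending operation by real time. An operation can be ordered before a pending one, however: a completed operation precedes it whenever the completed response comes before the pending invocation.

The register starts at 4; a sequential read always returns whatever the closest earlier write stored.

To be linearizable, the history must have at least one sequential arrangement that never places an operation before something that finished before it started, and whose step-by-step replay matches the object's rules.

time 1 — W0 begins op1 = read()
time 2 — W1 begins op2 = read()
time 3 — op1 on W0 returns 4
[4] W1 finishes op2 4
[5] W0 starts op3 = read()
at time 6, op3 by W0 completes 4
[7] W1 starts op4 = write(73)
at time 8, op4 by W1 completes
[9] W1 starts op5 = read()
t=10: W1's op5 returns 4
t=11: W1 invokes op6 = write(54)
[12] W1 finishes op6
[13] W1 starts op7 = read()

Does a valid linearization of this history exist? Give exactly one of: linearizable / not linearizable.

not linearizable

events 1..9 are fine; event 10 — the response of op5 at time 10 — makes the prefix non-linearizable
the 5 completed operations admit 2 real-time orders; each fails the register replay
sample order op1, op2, op3, op4, op5 stalls at step 5 — op5 read() → 4 has no legal effect
sample order op2, op1, op3, op4, op5 stalls at step 5 — op5 read() → 4 has no legal effect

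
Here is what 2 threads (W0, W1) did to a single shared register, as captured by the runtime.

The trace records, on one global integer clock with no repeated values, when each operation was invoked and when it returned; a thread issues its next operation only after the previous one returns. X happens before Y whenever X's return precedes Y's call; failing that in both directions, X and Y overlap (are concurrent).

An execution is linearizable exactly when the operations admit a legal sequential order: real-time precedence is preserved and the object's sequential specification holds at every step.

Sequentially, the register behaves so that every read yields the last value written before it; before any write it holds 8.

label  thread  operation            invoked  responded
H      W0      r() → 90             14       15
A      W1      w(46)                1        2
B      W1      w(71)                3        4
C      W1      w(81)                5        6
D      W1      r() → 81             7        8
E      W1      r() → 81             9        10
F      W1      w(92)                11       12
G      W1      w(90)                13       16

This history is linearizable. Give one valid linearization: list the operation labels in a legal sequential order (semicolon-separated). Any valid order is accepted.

A; B; C; D; E; F; G; H

step 1: A w(46) — value 46
step 2: B w(71) — value 71
step 3: C w(81) — value 81
step 4: D r() → 81 — value 81
step 5: E r() → 81 — value 81
step 6: F w(92) — value 92
step 7: G w(90) — value 90
step 8: H r() → 90 — value 90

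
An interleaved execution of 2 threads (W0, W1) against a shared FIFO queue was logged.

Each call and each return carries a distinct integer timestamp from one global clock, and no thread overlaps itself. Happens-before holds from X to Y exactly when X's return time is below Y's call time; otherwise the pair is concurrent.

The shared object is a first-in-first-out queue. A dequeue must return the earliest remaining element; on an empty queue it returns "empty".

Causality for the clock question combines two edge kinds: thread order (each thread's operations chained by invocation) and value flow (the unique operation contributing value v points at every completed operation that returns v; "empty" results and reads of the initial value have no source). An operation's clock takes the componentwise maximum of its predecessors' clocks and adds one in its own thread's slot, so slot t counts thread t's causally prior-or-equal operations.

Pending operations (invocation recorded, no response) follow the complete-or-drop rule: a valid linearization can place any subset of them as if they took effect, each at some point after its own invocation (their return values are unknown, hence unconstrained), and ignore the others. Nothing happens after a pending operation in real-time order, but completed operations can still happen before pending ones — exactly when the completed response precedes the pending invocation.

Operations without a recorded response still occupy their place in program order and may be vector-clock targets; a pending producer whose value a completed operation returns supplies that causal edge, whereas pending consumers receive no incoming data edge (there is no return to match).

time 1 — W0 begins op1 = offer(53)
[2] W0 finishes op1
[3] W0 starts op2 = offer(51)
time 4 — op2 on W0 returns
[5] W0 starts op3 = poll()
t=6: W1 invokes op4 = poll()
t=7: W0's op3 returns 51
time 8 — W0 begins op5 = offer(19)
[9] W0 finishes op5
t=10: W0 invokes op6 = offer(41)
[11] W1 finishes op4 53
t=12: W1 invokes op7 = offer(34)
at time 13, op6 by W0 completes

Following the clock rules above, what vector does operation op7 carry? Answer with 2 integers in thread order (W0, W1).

(1, 2)

invoked at 1, op1 has no predecessors; its own W0 bump gives (1, 0)
merge at op4 (invoked 6): VC(op1)=(1, 0), own-thread bump on W1 → (1, 1)
merge at op2 (invoked 3): VC(op1)=(1, 0), own-thread bump on W0 → (2, 0)
merge at op7 (invoked 12): VC(op4)=(1, 1), own-thread bump on W1 → (1, 2)
merge at op3 (invoked 5): VC(op2)=(2, 0), own-thread bump on W0 → (3, 0)
merge at op5 (invoked 8): VC(op3)=(3, 0), own-thread bump on W0 → (4, 0)
merge at op6 (invoked 10): VC(op5)=(4, 0), own-thread bump on W0 → (5, 0)
target: VC(op7) = (1, 2)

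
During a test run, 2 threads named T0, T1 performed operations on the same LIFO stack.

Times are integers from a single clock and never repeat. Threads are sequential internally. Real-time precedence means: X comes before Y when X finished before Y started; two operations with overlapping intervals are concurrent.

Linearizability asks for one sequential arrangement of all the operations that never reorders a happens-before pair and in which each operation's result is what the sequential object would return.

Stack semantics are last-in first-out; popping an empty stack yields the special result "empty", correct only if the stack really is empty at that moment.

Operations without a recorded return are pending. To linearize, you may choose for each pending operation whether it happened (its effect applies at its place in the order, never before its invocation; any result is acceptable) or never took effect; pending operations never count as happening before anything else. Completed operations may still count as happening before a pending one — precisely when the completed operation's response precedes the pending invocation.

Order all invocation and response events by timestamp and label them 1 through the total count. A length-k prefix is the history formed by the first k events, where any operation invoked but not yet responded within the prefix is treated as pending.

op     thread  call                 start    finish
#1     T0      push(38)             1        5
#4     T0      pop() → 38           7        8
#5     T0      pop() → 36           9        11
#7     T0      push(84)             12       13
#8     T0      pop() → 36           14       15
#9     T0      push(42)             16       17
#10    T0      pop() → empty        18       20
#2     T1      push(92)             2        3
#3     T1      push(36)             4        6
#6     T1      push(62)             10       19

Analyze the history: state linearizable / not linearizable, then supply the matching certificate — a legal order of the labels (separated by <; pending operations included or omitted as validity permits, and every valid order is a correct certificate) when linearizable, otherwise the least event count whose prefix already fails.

already the first 15 events (up to #8's response at time 15) admit no linearization; the first 14 still do
the 7 completed operations admit 3 real-time orders; each fails the LIFO stack replay
including or dropping the 1 pending operation (#6) in any combination fails
sample order #1, #2, #3, #4, #5, #7, #8 (pending dropped) stalls at step 4 — #4 pop() → 38 has no legal effect
sample order #2, #1, #3, #4, #5, #7, #8 (pending dropped) stalls at step 4 — #4 pop() → 38 has no legal effect

not linearizable — minimal violating prefix: 15 events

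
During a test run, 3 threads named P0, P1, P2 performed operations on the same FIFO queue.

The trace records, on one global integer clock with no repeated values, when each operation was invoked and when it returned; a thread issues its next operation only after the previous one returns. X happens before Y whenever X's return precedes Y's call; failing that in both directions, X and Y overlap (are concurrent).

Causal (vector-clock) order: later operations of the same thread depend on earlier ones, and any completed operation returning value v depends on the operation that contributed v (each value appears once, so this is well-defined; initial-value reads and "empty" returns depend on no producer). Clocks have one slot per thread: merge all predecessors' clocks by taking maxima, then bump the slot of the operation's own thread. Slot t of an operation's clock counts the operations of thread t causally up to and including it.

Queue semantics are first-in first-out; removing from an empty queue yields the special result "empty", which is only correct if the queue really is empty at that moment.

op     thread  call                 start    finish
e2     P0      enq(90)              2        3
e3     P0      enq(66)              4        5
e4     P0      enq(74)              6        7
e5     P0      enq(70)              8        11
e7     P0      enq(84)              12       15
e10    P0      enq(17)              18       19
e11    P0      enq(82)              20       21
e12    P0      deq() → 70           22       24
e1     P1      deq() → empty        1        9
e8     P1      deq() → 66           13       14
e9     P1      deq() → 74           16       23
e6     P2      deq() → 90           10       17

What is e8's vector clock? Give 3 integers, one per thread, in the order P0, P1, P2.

no predecessors for e1 (invoked 1): P1 increments from zero → (0, 1, 0)
no predecessors for e2 (invoked 2): P0 increments from zero → (1, 0, 0)
VC(e6, invoked at 10): max of VC(e2)=(1, 0, 0), then +1 on thread P2 → (1, 0, 1)
VC(e3, invoked at 4): max of VC(e2)=(1, 0, 0), then +1 on thread P0 → (2, 0, 0)
VC(e4, invoked at 6): max of VC(e3)=(2, 0, 0), then +1 on thread P0 → (3, 0, 0)
VC(e8, invoked at 13): max of VC(e1)=(0, 1, 0), VC(e3)=(2, 0, 0), then +1 on thread P1 → (2, 2, 0)
VC(e5, invoked at 8): max of VC(e4)=(3, 0, 0), then +1 on thread P0 → (4, 0, 0)
VC(e7, invoked at 12): max of VC(e5)=(4, 0, 0), then +1 on thread P0 → (5, 0, 0)
VC(e9, invoked at 16): max of VC(e4)=(3, 0, 0), VC(e8)=(2, 2, 0), then +1 on thread P1 → (3, 3, 0)
VC(e10, invoked at 18): max of VC(e7)=(5, 0, 0), then +1 on thread P0 → (6, 0, 0)
VC(e11, invoked at 20): max of VC(e10)=(6, 0, 0), then +1 on thread P0 → (7, 0, 0)
VC(e12, invoked at 22): max of VC(e5)=(4, 0, 0), VC(e11)=(7, 0, 0), then +1 on thread P0 → (8, 0, 0)
target: VC(e8) = (2, 2, 0)

(2, 2, 0)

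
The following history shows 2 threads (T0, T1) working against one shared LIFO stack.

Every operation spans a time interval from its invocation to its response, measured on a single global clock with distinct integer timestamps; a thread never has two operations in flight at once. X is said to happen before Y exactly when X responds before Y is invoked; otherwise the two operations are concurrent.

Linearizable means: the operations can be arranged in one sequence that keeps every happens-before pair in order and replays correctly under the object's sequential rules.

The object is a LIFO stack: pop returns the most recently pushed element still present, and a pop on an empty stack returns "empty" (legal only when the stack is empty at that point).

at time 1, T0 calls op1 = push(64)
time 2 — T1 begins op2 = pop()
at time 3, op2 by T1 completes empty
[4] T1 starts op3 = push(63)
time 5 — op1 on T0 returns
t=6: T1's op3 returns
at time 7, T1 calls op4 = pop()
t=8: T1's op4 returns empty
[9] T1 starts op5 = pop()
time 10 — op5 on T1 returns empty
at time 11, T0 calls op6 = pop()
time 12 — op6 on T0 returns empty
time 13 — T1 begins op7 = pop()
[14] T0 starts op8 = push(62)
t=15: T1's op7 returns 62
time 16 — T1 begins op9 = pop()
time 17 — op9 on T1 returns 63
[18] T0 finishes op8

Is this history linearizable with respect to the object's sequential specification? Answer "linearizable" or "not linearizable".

not linearizable

cut after 7 events: linearizable; cut after 8 events (op4 responds, time 8): not linearizable
all 3 real-time-respecting orders fail — 4 completed LIFO stack operations, no legal replay
for example op1, op2, op3, op4 fails at step 2: op2 pop() → empty is not legal there
for example op2, op1, op3, op4 fails at step 4: op4 pop() → empty is not legal there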